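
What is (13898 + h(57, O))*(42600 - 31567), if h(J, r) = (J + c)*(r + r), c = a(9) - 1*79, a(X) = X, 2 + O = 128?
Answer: 117192526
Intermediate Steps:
O = 126 (O = -2 + 128 = 126)
c = -70 (c = 9 - 1*79 = 9 - 79 = -70)
h(J, r) = 2*r*(-70 + J) (h(J, r) = (J - 70)*(r + r) = (-70 + J)*(2*r) = 2*r*(-70 + J))
(13898 + h(57, O))*(42600 - 31567) = (13898 + 2*126*(-70 + 57))*(42600 - 31567) = (13898 + 2*126*(-13))*11033 = (13898 - 3276)*11033 = 10622*11033 = 117192526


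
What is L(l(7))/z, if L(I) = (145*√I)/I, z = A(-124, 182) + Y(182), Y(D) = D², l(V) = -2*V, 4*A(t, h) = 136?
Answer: -145*I*√14/464212 ≈ -0.0011687*I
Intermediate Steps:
A(t, h) = 34 (A(t, h) = (¼)*136 = 34)
z = 33158 (z = 34 + 182² = 34 + 33124 = 33158)
L(I) = 145/√I
L(l(7))/z = (145/√(-2*7))/33158 = (145/√(-14))*(1/33158) = (145*(-I*√14/14))*(1/33158) = -145*I*√14/14*(1/33158) = -145*I*√14/464212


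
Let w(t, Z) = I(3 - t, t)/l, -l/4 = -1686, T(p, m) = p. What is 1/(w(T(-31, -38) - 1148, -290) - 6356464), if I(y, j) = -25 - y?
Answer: -6744/42867994423 ≈ -1.5732e-7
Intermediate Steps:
l = 6744 (l = -4*(-1686) = 6744)
w(t, Z) = -7/1686 + t/6744 (w(t, Z) = (-25 - (3 - t))/6744 = (-25 + (-3 + t))*(1/6744) = (-28 + t)*(1/6744) = -7/1686 + t/6744)
1/(w(T(-31, -38) - 1148, -290) - 6356464) = 1/((-7/1686 + (-31 - 1148)/6744) - 6356464) = 1/((-7/1686 + (1/6744)*(-1179)) - 6356464) = 1/((-7/1686 - 393/2248) - 6356464) = 1/(-1207/6744 - 6356464) = 1/(-42867994423/6744) = -6744/42867994423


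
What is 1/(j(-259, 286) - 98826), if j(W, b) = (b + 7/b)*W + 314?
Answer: -286/49361409 ≈ -5.7940e-6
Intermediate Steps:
j(W, b) = 314 + W*(b + 7/b) (j(W, b) = W*(b + 7/b) + 314 = 314 + W*(b + 7/b))
1/(j(-259, 286) - 98826) = 1/((314 - 259*286 + 7*(-259)/286) - 98826) = 1/((314 - 74074 + 7*(-259)*(1/286)) - 98826) = 1/((314 - 74074 - 1813/286) - 98826) = 1/(-21097173/286 - 98826) = 1/(-49361409/286) = -286/49361409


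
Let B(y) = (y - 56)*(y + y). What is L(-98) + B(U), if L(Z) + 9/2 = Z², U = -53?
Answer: 42307/2 ≈ 21154.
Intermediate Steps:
L(Z) = -9/2 + Z²
B(y) = 2*y*(-56 + y) (B(y) = (-56 + y)*(2*y) = 2*y*(-56 + y))
L(-98) + B(U) = (-9/2 + (-98)²) + 2*(-53)*(-56 - 53) = (-9/2 + 9604) + 2*(-53)*(-109) = 19199/2 + 11554 = 42307/2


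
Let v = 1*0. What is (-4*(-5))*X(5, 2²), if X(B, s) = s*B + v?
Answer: 400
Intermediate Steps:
v = 0
X(B, s) = B*s (X(B, s) = s*B + 0 = B*s + 0 = B*s)
(-4*(-5))*X(5, 2²) = (-4*(-5))*(5*2²) = 20*(5*4) = 20*20 = 400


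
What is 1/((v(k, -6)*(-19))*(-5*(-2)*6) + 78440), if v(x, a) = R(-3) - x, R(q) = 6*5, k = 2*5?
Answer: 1/55640 ≈ 1.7973e-5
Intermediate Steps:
k = 10
R(q) = 30
v(x, a) = 30 - x
1/((v(k, -6)*(-19))*(-5*(-2)*6) + 78440) = 1/(((30 - 1*10)*(-19))*(-5*(-2)*6) + 78440) = 1/(((30 - 10)*(-19))*(10*6) + 78440) = 1/((20*(-19))*60 + 78440) = 1/(-380*60 + 78440) = 1/(-22800 + 78440) = 1/55640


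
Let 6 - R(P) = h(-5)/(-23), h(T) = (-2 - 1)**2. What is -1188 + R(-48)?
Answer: -27177/23 ≈ -1181.6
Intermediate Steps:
h(T) = 9 (h(T) = (-3)**2 = 9)
R(P) = 147/23 (R(P) = 6 - 9/(-23) = 6 - 9*(-1)/23 = 6 - 1*(-9/23) = 6 + 9/23 = 147/23)
-1188 + R(-48) = -1188 + 147/23 = -27177/23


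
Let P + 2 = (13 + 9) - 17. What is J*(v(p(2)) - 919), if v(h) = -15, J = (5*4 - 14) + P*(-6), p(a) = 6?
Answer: 11208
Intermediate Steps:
P = 3 (P = -2 + ((13 + 9) - 17) = -2 + (22 - 17) = -2 + 5 = 3)
J = -12 (J = (5*4 - 14) + 3*(-6) = (20 - 14) - 18 = 6 - 18 = -12)
J*(v(p(2)) - 919) = -12*(-15 - 919) = -12*(-934) = 11208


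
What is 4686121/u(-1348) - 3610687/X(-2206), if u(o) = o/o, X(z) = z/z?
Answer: 1075434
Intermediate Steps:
X(z) = 1
u(o) = 1
4686121/u(-1348) - 3610687/X(-2206) = 4686121/1 - 3610687/1 = 4686121*1 - 3610687*1 = 4686121 - 3610687 = 1075434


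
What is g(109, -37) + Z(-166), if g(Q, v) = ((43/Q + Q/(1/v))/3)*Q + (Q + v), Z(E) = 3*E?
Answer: -146944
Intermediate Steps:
g(Q, v) = Q + v + Q*(43/(3*Q) + Q*v/3) (g(Q, v) = ((43/Q + Q*v)*(⅓))*Q + (Q + v) = (43/(3*Q) + Q*v/3)*Q + (Q + v) = Q*(43/(3*Q) + Q*v/3) + (Q + v) = Q + v + Q*(43/(3*Q) + Q*v/3))
g(109, -37) + Z(-166) = (43/3 + 109 - 37 + (⅓)*(-37)*109²) + 3*(-166) = (43/3 + 109 - 37 + (⅓)*(-37)*11881) - 498 = (43/3 + 109 - 37 - 439597/3) - 498 = -146446 - 498 = -146944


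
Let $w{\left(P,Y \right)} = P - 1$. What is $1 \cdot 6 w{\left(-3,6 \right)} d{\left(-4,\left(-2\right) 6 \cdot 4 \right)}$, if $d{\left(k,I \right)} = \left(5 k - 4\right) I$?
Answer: $-27648$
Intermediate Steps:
$w{\left(P,Y \right)} = -1 + P$ ($w{\left(P,Y \right)} = P - 1 = -1 + P$)
$d{\left(k,I \right)} = I \left(-4 + 5 k\right)$ ($d{\left(k,I \right)} = \left(-4 + 5 k\right) I = I \left(-4 + 5 k\right)$)
$1 \cdot 6 w{\left(-3,6 \right)} d{\left(-4,\left(-2\right) 6 \cdot 4 \right)} = 1 \cdot 6 \left(-1 - 3\right) \left(-2\right) 6 \cdot 4 \left(-4 + 5 \left(-4\right)\right) = 6 \left(-4\right) \left(-12\right) 4 \left(-4 - 20\right) = - 24 \left(\left(-48\right) \left(-24\right)\right) = \left(-24\right) 1152 = -27648$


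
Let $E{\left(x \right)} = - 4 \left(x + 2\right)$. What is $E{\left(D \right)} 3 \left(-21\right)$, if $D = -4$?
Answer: $-504$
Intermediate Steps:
$E{\left(x \right)} = -8 - 4 x$ ($E{\left(x \right)} = - 4 \left(2 + x\right) = -8 - 4 x$)
$E{\left(D \right)} 3 \left(-21\right) = \left(-8 - -16\right) 3 \left(-21\right) = \left(-8 + 16\right) 3 \left(-21\right) = 8 \cdot 3 \left(-21\right) = 24 \left(-21\right) = -504$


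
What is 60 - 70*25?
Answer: -1690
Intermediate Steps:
60 - 70*25 = 60 - 1750 = -1690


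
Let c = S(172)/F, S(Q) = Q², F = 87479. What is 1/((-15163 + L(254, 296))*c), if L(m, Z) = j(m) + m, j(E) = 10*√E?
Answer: -1304224411/6575129231504 - 437395*√254/3287564615752 ≈ -0.00020048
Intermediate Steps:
L(m, Z) = m + 10*√m (L(m, Z) = 10*√m + m = m + 10*√m)
c = 29584/87479 (c = 172²/87479 = 29584*(1/87479) = 29584/87479 ≈ 0.33818)
1/((-15163 + L(254, 296))*c) = 1/((-15163 + (254 + 10*√254))*(29584/87479)) = (87479/29584)/(-14909 + 10*√254) = 87479/(29584*(-14909 + 10*√254))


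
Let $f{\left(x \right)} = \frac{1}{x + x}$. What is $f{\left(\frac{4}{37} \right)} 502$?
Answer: $\frac{9287}{4} \approx 2321.8$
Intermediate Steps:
$f{\left(x \right)} = \frac{1}{2 x}$
$f{\left(\frac{4}{37} \right)} 502 = \frac{1}{2 \cdot \frac{4}{37}} \cdot 502 = \frac{1}{2} \cdot \frac{37}{4} \cdot 502 = \frac{37}{8} \cdot 502 = \frac{9287}{4}$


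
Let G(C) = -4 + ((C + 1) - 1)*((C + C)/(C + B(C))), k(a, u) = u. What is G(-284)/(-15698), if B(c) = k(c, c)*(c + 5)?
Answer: 136/1091011 ≈ 0.00012465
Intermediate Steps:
B(c) = c*(5 + c) (B(c) = c*(c + 5) = c*(5 + c))
G(C) = -4 + 2*C²/(C + C*(5 + C)) (G(C) = -4 + ((C + 1) - 1)*((C + C)/(C + C*(5 + C))) = -4 + ((1 + C) - 1)*((2*C)/(C + C*(5 + C))) = -4 + C*(2*C/(C + C*(5 + C))) = -4 + 2*C²/(C + C*(5 + C)))
G(-284)/(-15698) = (2*(-12 - 1*(-284))/(6 - 284))/(-15698) = (2*(-12 + 284)/(-278))*(-1/15698) = (2*(-1/278)*272)*(-1/15698) = -272/139*(-1/15698) = 136/1091011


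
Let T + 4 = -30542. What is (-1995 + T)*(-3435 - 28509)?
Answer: 1039489704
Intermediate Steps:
T = -30546 (T = -4 - 30542 = -30546)
(-1995 + T)*(-3435 - 28509) = (-1995 - 30546)*(-3435 - 28509) = -32541*(-31944) = 1039489704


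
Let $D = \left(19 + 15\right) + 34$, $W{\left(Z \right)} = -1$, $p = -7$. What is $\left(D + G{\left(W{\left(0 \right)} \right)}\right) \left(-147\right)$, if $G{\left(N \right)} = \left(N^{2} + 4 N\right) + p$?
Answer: $-8526$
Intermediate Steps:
$D = 68$ ($D = 34 + 34 = 68$)
$G{\left(N \right)} = -7 + N^{2} + 4 N$ ($G{\left(N \right)} = \left(N^{2} + 4 N\right) - 7 = -7 + N^{2} + 4 N$)
$\left(D + G{\left(W{\left(0 \right)} \right)}\right) \left(-147\right) = \left(68 + \left(-7 + \left(-1\right)^{2} + 4 \left(-1\right)\right)\right) \left(-147\right) = \left(68 - 10\right) \left(-147\right) = 58 \left(-147\right) = -8526$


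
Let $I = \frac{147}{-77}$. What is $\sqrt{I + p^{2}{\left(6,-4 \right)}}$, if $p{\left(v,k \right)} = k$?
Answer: $\frac{\sqrt{1705}}{11} \approx 3.7538$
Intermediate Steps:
$I = - \frac{21}{11}$ ($I = 147 \left(- \frac{1}{77}\right) = - \frac{21}{11} \approx -1.9091$)
$\sqrt{I + p^{2}{\left(6,-4 \right)}} = \sqrt{- \frac{21}{11} + \left(-4\right)^{2}} = \sqrt{- \frac{21}{11} + 16} = \sqrt{\frac{155}{11}} = \frac{\sqrt{1705}}{11}$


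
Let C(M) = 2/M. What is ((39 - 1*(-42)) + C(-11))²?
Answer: 790321/121 ≈ 6531.6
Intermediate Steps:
((39 - 1*(-42)) + C(-11))² = ((39 - 1*(-42)) + 2/(-11))² = ((39 + 42) + 2*(-1/11))² = (81 - 2/11)² = (889/11)² = 790321/121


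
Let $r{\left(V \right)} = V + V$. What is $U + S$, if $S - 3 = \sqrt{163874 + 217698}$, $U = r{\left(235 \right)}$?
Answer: $473 + 2 \sqrt{95393} \approx 1090.7$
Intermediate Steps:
$r{\left(V \right)} = 2 V$
$U = 470$ ($U = 2 \cdot 235 = 470$)
$S = 3 + 2 \sqrt{95393}$ ($S = 3 + \sqrt{163874 + 217698} = 3 + \sqrt{381572} = 3 + 2 \sqrt{95393} \approx 620.71$)
$U + S = 470 + \left(3 + 2 \sqrt{95393}\right) = 473 + 2 \sqrt{95393}$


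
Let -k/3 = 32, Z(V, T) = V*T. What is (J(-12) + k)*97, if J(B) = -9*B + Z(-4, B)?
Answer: 5820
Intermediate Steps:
Z(V, T) = T*V
k = -96 (k = -3*32 = -96)
J(B) = -13*B (J(B) = -9*B + B*(-4) = -9*B - 4*B = -13*B)
(J(-12) + k)*97 = (-13*(-12) - 96)*97 = (156 - 96)*97 = 60*97 = 5820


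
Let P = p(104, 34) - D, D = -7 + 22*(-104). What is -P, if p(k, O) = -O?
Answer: -2261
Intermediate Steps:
D = -2295 (D = -7 - 2288 = -2295)
P = 2261 (P = -1*34 - 1*(-2295) = -34 + 2295 = 2261)
-P = -1*2261 = -2261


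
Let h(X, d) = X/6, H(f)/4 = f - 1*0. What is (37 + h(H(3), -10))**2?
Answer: 1521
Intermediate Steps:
H(f) = 4*f (H(f) = 4*(f - 1*0) = 4*(f + 0) = 4*f)
h(X, d) = X/6 (h(X, d) = X*(1/6) = X/6)
(37 + h(H(3), -10))**2 = (37 + (4*3)/6)**2 = (37 + (1/6)*12)**2 = (37 + 2)**2 = 39**2 = 1521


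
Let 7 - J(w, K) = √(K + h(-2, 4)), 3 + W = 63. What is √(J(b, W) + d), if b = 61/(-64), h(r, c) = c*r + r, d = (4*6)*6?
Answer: √(151 - 5*√2) ≈ 11.997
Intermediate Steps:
W = 60 (W = -3 + 63 = 60)
d = 144 (d = 24*6 = 144)
h(r, c) = r + c*r
b = -61/64 (b = 61*(-1/64) = -61/64 ≈ -0.95313)
J(w, K) = 7 - √(-10 + K) (J(w, K) = 7 - √(K - 2*(1 + 4)) = 7 - √(K - 2*5) = 7 - √(K - 10) = 7 - √(-10 + K))
√(J(b, W) + d) = √((7 - √(-10 + 60)) + 144) = √((7 - √50) + 144) = √((7 - 5*√2) + 144) = √(151 - 5*√2)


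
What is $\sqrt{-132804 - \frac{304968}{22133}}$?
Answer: $\frac{10 i \sqrt{650634040347}}{22133} \approx 364.44 i$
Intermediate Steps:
$\sqrt{-132804 - \frac{304968}{22133}} = \sqrt{- \frac{2939655900}{22133}} = \frac{10 i \sqrt{650634040347}}{22133}$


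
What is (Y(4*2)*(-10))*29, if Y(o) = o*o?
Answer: -18560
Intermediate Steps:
Y(o) = o**2
(Y(4*2)*(-10))*29 = ((4*2)**2*(-10))*29 = (8**2*(-10))*29 = (64*(-10))*29 = -640*29 = -18560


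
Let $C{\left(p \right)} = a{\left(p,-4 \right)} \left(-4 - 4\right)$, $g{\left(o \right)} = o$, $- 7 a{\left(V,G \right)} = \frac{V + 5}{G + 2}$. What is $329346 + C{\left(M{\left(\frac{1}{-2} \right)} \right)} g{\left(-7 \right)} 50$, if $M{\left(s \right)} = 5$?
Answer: $331346$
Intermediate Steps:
$a{\left(V,G \right)} = - \frac{5 + V}{7 \left(2 + G\right)}$ ($a{\left(V,G \right)} = - \frac{\left(V + 5\right) \frac{1}{G + 2}}{7} = - \frac{\left(5 + V\right) \frac{1}{2 + G}}{7} = - \frac{\frac{1}{2 + G} \left(5 + V\right)}{7} = - \frac{5 + V}{7 \left(2 + G\right)}$)
$C{\left(p \right)} = - \frac{20}{7} - \frac{4 p}{7}$ ($C{\left(p \right)} = \frac{-5 - p}{7 \left(2 - 4\right)} \left(-4 - 4\right) = \frac{-5 - p}{7 \left(-2\right)} \left(-8\right) = \frac{1}{7} \left(- \frac{1}{2}\right) \left(-5 - p\right) \left(-8\right) = \left(\frac{5}{14} + \frac{p}{14}\right) \left(-8\right) = - \frac{20}{7} - \frac{4 p}{7}$)
$329346 + C{\left(M{\left(\frac{1}{-2} \right)} \right)} g{\left(-7 \right)} 50 = 329346 + \left(- \frac{20}{7} - \frac{20}{7}\right) \left(-7\right) 50 = 329346 + \left(- \frac{40}{7}\right) \left(-7\right) 50 = 329346 + 40 \cdot 50 = 329346 + 2000 = 331346$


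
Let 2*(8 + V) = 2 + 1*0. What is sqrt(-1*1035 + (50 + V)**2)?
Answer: sqrt(814) ≈ 28.531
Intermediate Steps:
V = -7 (V = -8 + (2 + 1*0)/2 = -8 + (2 + 0)/2 = -8 + (1/2)*2 = -8 + 1 = -7)
sqrt(-1*1035 + (50 + V)**2) = sqrt(-1*1035 + (50 - 7)**2) = sqrt(-1035 + 43**2) = sqrt(-1035 + 1849) = sqrt(814)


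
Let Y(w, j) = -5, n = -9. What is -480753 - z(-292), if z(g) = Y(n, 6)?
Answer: -480748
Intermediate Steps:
z(g) = -5
-480753 - z(-292) = -480753 - 1*(-5) = -480753 + 5 = -480748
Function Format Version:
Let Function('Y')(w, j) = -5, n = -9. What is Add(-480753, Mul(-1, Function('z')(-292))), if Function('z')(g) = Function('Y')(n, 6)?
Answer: -480748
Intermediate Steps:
Function('z')(g) = -5
Add(-480753, Mul(-1, Function('z')(-292))) = Add(-480753, Mul(-1, -5)) = Add(-480753, 5) = -480748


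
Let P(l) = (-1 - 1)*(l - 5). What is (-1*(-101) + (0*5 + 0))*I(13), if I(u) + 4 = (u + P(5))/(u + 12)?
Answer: -8787/25 ≈ -351.48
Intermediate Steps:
P(l) = 10 - 2*l (P(l) = -2*(-5 + l) = 10 - 2*l)
I(u) = -4 + u/(12 + u) (I(u) = -4 + (u + (10 - 2*5))/(u + 12) = -4 + (u + (10 - 10))/(12 + u) = -4 + (u + 0)/(12 + u) = -4 + u/(12 + u))
(-1*(-101) + (0*5 + 0))*I(13) = (-1*(-101) + (0*5 + 0))*(3*(-16 - 1*13)/(12 + 13)) = (101 + (0 + 0))*(3*(-16 - 13)/25) = (101 + 0)*(3*(1/25)*(-29)) = 101*(-87/25) = -8787/25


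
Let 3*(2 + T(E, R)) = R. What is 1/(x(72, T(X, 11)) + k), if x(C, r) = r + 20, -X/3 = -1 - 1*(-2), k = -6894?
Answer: -3/20617 ≈ -0.00014551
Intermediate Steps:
X = -3 (X = -3*(-1 - 1*(-2)) = -3*(-1 + 2) = -3*1 = -3)
T(E, R) = -2 + R/3
x(C, r) = 20 + r
1/(x(72, T(X, 11)) + k) = 1/((20 + (-2 + (⅓)*11)) - 6894) = 1/((20 + (-2 + 11/3)) - 6894) = 1/((20 + 5/3) - 6894) = 1/(65/3 - 6894) = 1/(-20617/3) = -3/20617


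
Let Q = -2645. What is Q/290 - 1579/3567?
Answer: -68225/7134 ≈ -9.5634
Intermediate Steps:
Q/290 - 1579/3567 = -2645/290 - 1579/3567 = -2645*1/290 - 1579*1/3567 = -529/58 - 1579/3567 = -68225/7134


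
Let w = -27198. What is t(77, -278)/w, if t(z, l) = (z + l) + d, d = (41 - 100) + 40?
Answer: 110/13599 ≈ 0.0080888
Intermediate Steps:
d = -19 (d = -59 + 40 = -19)
t(z, l) = -19 + l + z (t(z, l) = (z + l) - 19 = (l + z) - 19 = -19 + l + z)
t(77, -278)/w = (-19 - 278 + 77)/(-27198) = -220*(-1/27198) = 110/13599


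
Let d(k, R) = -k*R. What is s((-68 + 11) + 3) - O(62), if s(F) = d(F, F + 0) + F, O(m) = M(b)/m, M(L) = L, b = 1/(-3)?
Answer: -552419/186 ≈ -2970.0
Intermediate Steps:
b = -1/3 ≈ -0.33333
O(m) = -1/(3*m)
d(k, R) = -R*k
s(F) = F - F**2 (s(F) = -(F + 0)*F + F = -F*F + F = -F**2 + F = F - F**2)
s((-68 + 11) + 3) - O(62) = ((-68 + 11) + 3)*(1 - ((-68 + 11) + 3)) - (-1)/(3*62) = (-57 + 3)*(1 - (-57 + 3)) - (-1)/(3*62) = -54*(1 - 1*(-54)) - 1*(-1/186) = -54*(1 + 54) + 1/186 = -54*55 + 1/186 = -2970 + 1/186 = -552419/186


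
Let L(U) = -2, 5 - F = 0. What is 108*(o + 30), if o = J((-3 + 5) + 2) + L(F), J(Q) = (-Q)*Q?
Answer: 1296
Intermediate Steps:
F = 5 (F = 5 - 1*0 = 5 + 0 = 5)
J(Q) = -Q²
o = -18 (o = -((-3 + 5) + 2)² - 2 = -(2 + 2)² - 2 = -1*4² - 2 = -1*16 - 2 = -16 - 2 = -18)
108*(o + 30) = 108*(-18 + 30) = 108*12 = 1296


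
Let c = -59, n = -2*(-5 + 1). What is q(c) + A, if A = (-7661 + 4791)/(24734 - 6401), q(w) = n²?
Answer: 167206/2619 ≈ 63.843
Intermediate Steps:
n = 8 (n = -2*(-4) = 8)
q(w) = 64 (q(w) = 8² = 64)
A = -410/2619 (A = -2870/18333 = -2870*1/18333 = -410/2619 ≈ -0.15655)
q(c) + A = 64 - 410/2619 = 167206/2619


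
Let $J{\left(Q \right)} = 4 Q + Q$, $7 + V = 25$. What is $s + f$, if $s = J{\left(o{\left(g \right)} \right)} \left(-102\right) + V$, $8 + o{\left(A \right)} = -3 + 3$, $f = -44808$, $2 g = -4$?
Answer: $-40710$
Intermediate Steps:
$V = 18$ ($V = -7 + 25 = 18$)
$g = -2$ ($g = \frac{1}{2} \left(-4\right) = -2$)
$o{\left(A \right)} = -8$ ($o{\left(A \right)} = -8 + \left(-3 + 3\right) = -8 + 0 = -8$)
$J{\left(Q \right)} = 5 Q$
$s = 4098$ ($s = 5 \left(-8\right) \left(-102\right) + 18 = \left(-40\right) \left(-102\right) + 18 = 4080 + 18 = 4098$)
$s + f = 4098 - 44808 = -40710$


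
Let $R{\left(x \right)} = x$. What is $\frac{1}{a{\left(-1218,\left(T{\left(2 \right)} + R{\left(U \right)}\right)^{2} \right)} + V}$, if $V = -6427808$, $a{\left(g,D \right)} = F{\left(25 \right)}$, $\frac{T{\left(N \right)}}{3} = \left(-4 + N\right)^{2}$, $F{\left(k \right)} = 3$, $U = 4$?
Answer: $- \frac{1}{6427805} \approx -1.5557 \cdot 10^{-7}$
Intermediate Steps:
$T{\left(N \right)} = 3 \left(-4 + N\right)^{2}$
$a{\left(g,D \right)} = 3$
$\frac{1}{a{\left(-1218,\left(T{\left(2 \right)} + R{\left(U \right)}\right)^{2} \right)} + V} = \frac{1}{3 - 6427808} = \frac{1}{-6427805} = - \frac{1}{6427805}$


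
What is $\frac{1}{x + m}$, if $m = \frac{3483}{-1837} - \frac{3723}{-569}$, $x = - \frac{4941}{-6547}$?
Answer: $\frac{6843271391}{36965495301} \approx 0.18513$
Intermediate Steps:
$x = \frac{4941}{6547}$ ($x = \left(-4941\right) \left(- \frac{1}{6547}\right) = \frac{4941}{6547} \approx 0.7547$)
$m = \frac{4857324}{1045253}$ ($m = 3483 \left(- \frac{1}{1837}\right) - - \frac{3723}{569} = - \frac{3483}{1837} + \frac{3723}{569} = \frac{4857324}{1045253} \approx 4.647$)
$\frac{1}{x + m} = \frac{1}{\frac{4941}{6547} + \frac{4857324}{1045253}} = \frac{1}{\frac{36965495301}{6843271391}} = \frac{6843271391}{36965495301}$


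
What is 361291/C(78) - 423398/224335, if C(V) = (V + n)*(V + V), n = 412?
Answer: 1391019239/489947640 ≈ 2.8391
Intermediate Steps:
C(V) = 2*V*(412 + V) (C(V) = (V + 412)*(V + V) = (412 + V)*(2*V) = 2*V*(412 + V))
361291/C(78) - 423398/224335 = 361291/((2*78*(412 + 78))) - 423398/224335 = 361291/((2*78*490)) - 423398*1/224335 = 361291/76440 - 423398/224335 = 361291*(1/76440) - 423398/224335 = 51613/10920 - 423398/224335 = 1391019239/489947640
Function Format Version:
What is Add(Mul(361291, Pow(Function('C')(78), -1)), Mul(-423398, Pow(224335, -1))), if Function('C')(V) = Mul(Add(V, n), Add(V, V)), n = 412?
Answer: Rational(1391019239, 489947640) ≈ 2.8391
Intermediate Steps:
Function('C')(V) = Mul(2, V, Add(412, V)) (Function('C')(V) = Mul(Add(V, 412), Add(V, V)) = Mul(Add(412, V), Mul(2, V)) = Mul(2, V, Add(412, V)))
Add(Mul(361291, Pow(Function('C')(78), -1)), Mul(-423398, Pow(224335, -1))) = Add(Mul(361291, Pow(Mul(2, 78, Add(412, 78)), -1)), Mul(-423398, Pow(224335, -1))) = Add(Mul(361291, Pow(Mul(2, 78, 490), -1)), Mul(-423398, Rational(1, 224335))) = Add(Mul(361291, Pow(76440, -1)), Rational(-423398, 224335)) = Add(Mul(361291, Rational(1, 76440)), Rational(-423398, 224335)) = Add(Rational(51613, 10920), Rational(-423398, 224335)) = Rational(1391019239, 489947640)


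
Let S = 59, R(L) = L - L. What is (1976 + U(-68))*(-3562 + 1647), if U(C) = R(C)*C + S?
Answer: -3897025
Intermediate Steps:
R(L) = 0
U(C) = 59 (U(C) = 0*C + 59 = 0 + 59 = 59)
(1976 + U(-68))*(-3562 + 1647) = (1976 + 59)*(-3562 + 1647) = 2035*(-1915) = -3897025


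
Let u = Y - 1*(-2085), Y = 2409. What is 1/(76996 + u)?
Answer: 1/81490 ≈ 1.2271e-5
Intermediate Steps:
u = 4494 (u = 2409 - 1*(-2085) = 2409 + 2085 = 4494)
1/(76996 + u) = 1/(76996 + 4494) = 1/81490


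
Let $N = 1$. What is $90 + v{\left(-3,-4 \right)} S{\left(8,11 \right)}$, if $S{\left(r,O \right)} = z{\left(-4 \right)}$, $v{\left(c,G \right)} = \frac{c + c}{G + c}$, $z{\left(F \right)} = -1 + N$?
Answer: $90$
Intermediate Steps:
$z{\left(F \right)} = 0$ ($z{\left(F \right)} = -1 + 1 = 0$)
$v{\left(c,G \right)} = \frac{2 c}{G + c}$
$S{\left(r,O \right)} = 0$
$90 + v{\left(-3,-4 \right)} S{\left(8,11 \right)} = 90 + 2 \left(-3\right) \frac{1}{-4 - 3} \cdot 0 = 90 + 2 \left(-3\right) \frac{1}{-7} \cdot 0 = 90 + 2 \left(-3\right) \left(- \frac{1}{7}\right) 0 = 90 + \frac{6}{7} \cdot 0 = 90 + 0 = 90$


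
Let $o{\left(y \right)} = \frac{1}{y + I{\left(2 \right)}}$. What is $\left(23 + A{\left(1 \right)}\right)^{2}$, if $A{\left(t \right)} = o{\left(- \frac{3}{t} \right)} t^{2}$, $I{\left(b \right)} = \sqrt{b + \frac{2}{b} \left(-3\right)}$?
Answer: $\frac{\left(227 - i\right)^{2}}{100} \approx 515.28 - 4.54 i$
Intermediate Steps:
$I{\left(b \right)} = \sqrt{b - \frac{6}{b}}$
$o{\left(y \right)} = \frac{1}{i + y}$ ($o{\left(y \right)} = \frac{1}{y + \sqrt{2 - \frac{6}{2}}} = \frac{1}{y + \sqrt{2 - 3}} = \frac{1}{y + \sqrt{-1}} = \frac{1}{y + i} = \frac{1}{i + y}$)
$A{\left(t \right)} = \frac{t^{2}}{i - \frac{3}{t}}$
$\left(23 + A{\left(1 \right)}\right)^{2} = \left(23 + \frac{1^{3}}{-3 + i 1}\right)^{2} = \left(23 + 1 \frac{1}{-3 + i}\right)^{2} = \left(23 + 1 \frac{-3 - i}{10}\right)^{2} = \left(23 + \frac{-3 - i}{10}\right)^{2}$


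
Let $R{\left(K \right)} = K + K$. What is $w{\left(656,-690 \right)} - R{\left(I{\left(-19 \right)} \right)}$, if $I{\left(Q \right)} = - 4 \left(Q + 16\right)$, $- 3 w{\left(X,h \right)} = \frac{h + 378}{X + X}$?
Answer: $- \frac{3923}{164} \approx -23.921$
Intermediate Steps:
$w{\left(X,h \right)} = - \frac{378 + h}{6 X}$ ($w{\left(X,h \right)} = - \frac{\left(h + 378\right) \frac{1}{X + X}}{3} = - \frac{\left(378 + h\right) \frac{1}{2 X}}{3} = - \frac{\frac{1}{2} \frac{1}{X} \left(378 + h\right)}{3} = - \frac{378 + h}{6 X}$)
$I{\left(Q \right)} = -64 - 4 Q$ ($I{\left(Q \right)} = - 4 \left(16 + Q\right) = -64 - 4 Q$)
$R{\left(K \right)} = 2 K$
$w{\left(656,-690 \right)} - R{\left(I{\left(-19 \right)} \right)} = \frac{-378 - -690}{6 \cdot 656} - 2 \left(-64 - -76\right) = \frac{1}{6} \cdot \frac{1}{656} \left(-378 + 690\right) - 2 \left(-64 + 76\right) = \frac{1}{6} \cdot \frac{1}{656} \cdot 312 - 2 \cdot 12 = \frac{13}{164} - 24 = - \frac{3923}{164}$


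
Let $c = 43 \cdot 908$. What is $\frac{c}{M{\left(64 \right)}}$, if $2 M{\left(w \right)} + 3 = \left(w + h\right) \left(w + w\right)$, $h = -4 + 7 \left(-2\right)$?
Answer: $\frac{78088}{5885} \approx 13.269$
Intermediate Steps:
$h = -18$ ($h = -4 - 14 = -18$)
$M{\left(w \right)} = - \frac{3}{2} + w \left(-18 + w\right)$ ($M{\left(w \right)} = - \frac{3}{2} + \frac{\left(w - 18\right) \left(w + w\right)}{2} = - \frac{3}{2} + \frac{\left(-18 + w\right) 2 w}{2} = - \frac{3}{2} + \frac{2 w \left(-18 + w\right)}{2} = - \frac{3}{2} + w \left(-18 + w\right)$)
$c = 39044$
$\frac{c}{M{\left(64 \right)}} = \frac{39044}{- \frac{3}{2} + 64^{2} - 1152} = \frac{39044}{- \frac{3}{2} + 4096 - 1152} = \frac{39044}{\frac{5885}{2}} = 39044 \cdot \frac{2}{5885} = \frac{78088}{5885}$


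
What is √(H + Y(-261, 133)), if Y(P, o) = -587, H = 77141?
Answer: 3*√8506 ≈ 276.68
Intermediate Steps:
√(H + Y(-261, 133)) = √(77141 - 587) = √76554 = 3*√8506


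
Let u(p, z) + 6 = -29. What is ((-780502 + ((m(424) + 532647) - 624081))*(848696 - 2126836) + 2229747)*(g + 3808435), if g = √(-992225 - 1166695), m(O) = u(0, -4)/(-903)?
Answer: 547520195689110612005/129 + 287530282485646*I*√59970/43 ≈ 4.2443e+18 + 1.6375e+15*I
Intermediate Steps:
u(p, z) = -35 (u(p, z) = -6 - 29 = -35)
m(O) = 5/129 (m(O) = -35/(-903) = -35*(-1/903) = 5/129)
g = 6*I*√59970 (g = √(-2158920) = 6*I*√59970 ≈ 1469.3*I)
((-780502 + ((m(424) + 532647) - 624081))*(848696 - 2126836) + 2229747)*(g + 3808435) = ((-780502 + ((5/129 + 532647) - 624081))*(848696 - 2126836) + 2229747)*(6*I*√59970 + 3808435) = ((-780502 + (68711468/129 - 624081))*(-1278140) + 2229747)*(3808435 + 6*I*√59970) = ((-780502 - 11794981/129)*(-1278140) + 2229747)*(3808435 + 6*I*√59970) = (-112479739/129*(-1278140) + 2229747)*(3808435 + 6*I*√59970) = (143764853605460/129 + 2229747)*(3808435 + 6*I*√59970) = 143765141242823*(3808435 + 6*I*√59970)/129 = 547520195689110612005/129 + 287530282485646*I*√59970/43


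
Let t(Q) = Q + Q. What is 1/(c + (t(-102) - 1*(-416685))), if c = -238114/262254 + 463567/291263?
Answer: 38192443401/15906453129342899 ≈ 2.4011e-6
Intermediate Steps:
t(Q) = 2*Q
c = 26109251018/38192443401 (c = -238114*1/262254 + 463567*(1/291263) = -119057/131127 + 463567/291263 = 26109251018/38192443401 ≈ 0.68362)
1/(c + (t(-102) - 1*(-416685))) = 1/(26109251018/38192443401 + (2*(-102) - 1*(-416685))) = 1/(26109251018/38192443401 + (-204 + 416685)) = 1/(26109251018/38192443401 + 416481) = 1/(15906453129342899/38192443401) = 38192443401/15906453129342899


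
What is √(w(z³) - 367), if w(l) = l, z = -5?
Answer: 2*I*√123 ≈ 22.181*I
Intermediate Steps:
√(w(z³) - 367) = √((-5)³ - 367) = √(-125 - 367) = √(-492) = 2*I*√123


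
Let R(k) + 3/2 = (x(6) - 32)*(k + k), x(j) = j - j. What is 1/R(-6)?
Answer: 2/765 ≈ 0.0026144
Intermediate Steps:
x(j) = 0
R(k) = -3/2 - 64*k (R(k) = -3/2 + (0 - 32)*(k + k) = -3/2 - 64*k)
1/R(-6) = 1/(-3/2 - 64*(-6)) = 1/(-3/2 + 384) = 1/(765/2) = 2/765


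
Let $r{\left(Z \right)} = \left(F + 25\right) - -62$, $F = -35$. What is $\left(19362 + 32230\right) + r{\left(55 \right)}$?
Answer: $51644$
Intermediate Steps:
$r{\left(Z \right)} = 52$ ($r{\left(Z \right)} = \left(-35 + 25\right) - -62 = -10 + 62 = 52$)
$\left(19362 + 32230\right) + r{\left(55 \right)} = \left(19362 + 32230\right) + 52 = 51592 + 52 = 51644$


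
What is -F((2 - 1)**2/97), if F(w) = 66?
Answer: -66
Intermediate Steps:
-F((2 - 1)**2/97) = -1*66 = -66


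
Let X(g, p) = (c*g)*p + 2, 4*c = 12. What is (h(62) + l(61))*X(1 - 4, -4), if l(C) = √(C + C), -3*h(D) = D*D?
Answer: -146072/3 + 38*√122 ≈ -48271.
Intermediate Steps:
c = 3 (c = (¼)*12 = 3)
h(D) = -D²/3 (h(D) = -D*D/3 = -D²/3)
l(C) = √2*√C (l(C) = √(2*C) = √2*√C)
X(g, p) = 2 + 3*g*p (X(g, p) = (3*g)*p + 2 = 3*g*p + 2 = 2 + 3*g*p)
(h(62) + l(61))*X(1 - 4, -4) = (-⅓*62² + √2*√61)*(2 + 3*(1 - 4)*(-4)) = (-⅓*3844 + √122)*(2 + 3*(-3)*(-4)) = (-3844/3 + √122)*(2 + 36) = (-3844/3 + √122)*38 = -146072/3 + 38*√122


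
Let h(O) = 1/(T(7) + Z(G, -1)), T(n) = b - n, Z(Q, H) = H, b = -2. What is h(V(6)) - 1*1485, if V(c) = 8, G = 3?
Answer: -14851/10 ≈ -1485.1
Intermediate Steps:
T(n) = -2 - n
h(O) = -1/10 (h(O) = 1/((-2 - 1*7) - 1) = 1/((-2 - 7) - 1) = 1/(-9 - 1) = 1/(-10) = -1/10)
h(V(6)) - 1*1485 = -1/10 - 1*1485 = -1/10 - 1485 = -14851/10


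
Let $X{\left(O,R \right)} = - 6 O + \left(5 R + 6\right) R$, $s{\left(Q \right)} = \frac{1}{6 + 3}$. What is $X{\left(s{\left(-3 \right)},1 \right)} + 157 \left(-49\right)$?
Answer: $- \frac{23048}{3} \approx -7682.7$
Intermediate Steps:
$s{\left(Q \right)} = \frac{1}{9}$
$X{\left(O,R \right)} = - 6 O + R \left(6 + 5 R\right)$ ($X{\left(O,R \right)} = - 6 O + \left(6 + 5 R\right) R = - 6 O + R \left(6 + 5 R\right)$)
$X{\left(s{\left(-3 \right)},1 \right)} + 157 \left(-49\right) = \left(\left(-6\right) \frac{1}{9} + 5 \cdot 1^{2} + 6 \cdot 1\right) + 157 \left(-49\right) = \left(- \frac{2}{3} + 5 \cdot 1 + 6\right) - 7693 = \left(- \frac{2}{3} + 5 + 6\right) - 7693 = \frac{31}{3} - 7693 = - \frac{23048}{3}$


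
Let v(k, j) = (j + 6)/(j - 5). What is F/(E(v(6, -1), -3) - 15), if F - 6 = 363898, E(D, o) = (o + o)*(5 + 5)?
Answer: -363904/75 ≈ -4852.1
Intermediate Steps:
v(k, j) = (6 + j)/(-5 + j)
E(D, o) = 20*o (E(D, o) = (2*o)*10 = 20*o)
F = 363904 (F = 6 + 363898 = 363904)
F/(E(v(6, -1), -3) - 15) = 363904/(20*(-3) - 15) = 363904/(-60 - 15) = 363904/(-75) = 363904*(-1/75) = -363904/75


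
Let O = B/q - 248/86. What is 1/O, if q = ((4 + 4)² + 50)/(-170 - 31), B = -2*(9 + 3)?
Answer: 817/32216 ≈ 0.025360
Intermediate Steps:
B = -24 (B = -2*12 = -24)
q = -38/67 (q = (8² + 50)/(-201) = (64 + 50)*(-1/201) = 114*(-1/201) = -38/67 ≈ -0.56716)
O = 32216/817 (O = -24/(-38/67) - 248/86 = -24*(-67/38) - 248*1/86 = 804/19 - 124/43 = 32216/817 ≈ 39.432)
1/O = 1/(32216/817) = 817/32216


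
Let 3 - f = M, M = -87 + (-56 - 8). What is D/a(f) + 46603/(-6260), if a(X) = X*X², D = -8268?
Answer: -21282277109/2857896580 ≈ -7.4468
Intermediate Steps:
M = -151 (M = -87 - 64 = -151)
f = 154 (f = 3 - 1*(-151) = 3 + 151 = 154)
a(X) = X³
D/a(f) + 46603/(-6260) = -8268/(154³) + 46603/(-6260) = -8268/3652264 + 46603*(-1/6260) = -8268*1/3652264 - 46603/6260 = -2067/913066 - 46603/6260 = -21282277109/2857896580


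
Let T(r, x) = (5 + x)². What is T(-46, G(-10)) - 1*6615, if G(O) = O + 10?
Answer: -6590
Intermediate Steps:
G(O) = 10 + O
T(-46, G(-10)) - 1*6615 = (5 + (10 - 10))² - 1*6615 = (5 + 0)² - 6615 = 5² - 6615 = 25 - 6615 = -6590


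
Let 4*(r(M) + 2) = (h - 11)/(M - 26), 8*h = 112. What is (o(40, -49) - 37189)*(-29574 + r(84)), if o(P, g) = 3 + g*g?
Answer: 238681764765/232 ≈ 1.0288e+9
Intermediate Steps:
h = 14 (h = (1/8)*112 = 14)
r(M) = -2 + 3/(4*(-26 + M)) (r(M) = -2 + ((14 - 11)/(M - 26))/4 = -2 + (3/(-26 + M))/4 = -2 + 3/(4*(-26 + M)))
o(P, g) = 3 + g**2
(o(40, -49) - 37189)*(-29574 + r(84)) = ((3 + (-49)**2) - 37189)*(-29574 + (211 - 8*84)/(4*(-26 + 84))) = ((3 + 2401) - 37189)*(-29574 + (1/4)*(211 - 672)/58) = (2404 - 37189)*(-29574 + (1/4)*(1/58)*(-461)) = -34785*(-29574 - 461/232) = -34785*(-6861629/232) = 238681764765/232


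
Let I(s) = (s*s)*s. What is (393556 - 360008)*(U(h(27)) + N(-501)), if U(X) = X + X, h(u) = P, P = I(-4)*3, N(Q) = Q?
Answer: -29689980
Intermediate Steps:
I(s) = s**3 (I(s) = s**2*s = s**3)
P = -192 (P = (-4)**3*3 = -64*3 = -192)
h(u) = -192
U(X) = 2*X
(393556 - 360008)*(U(h(27)) + N(-501)) = (393556 - 360008)*(2*(-192) - 501) = 33548*(-384 - 501) = 33548*(-885) = -29689980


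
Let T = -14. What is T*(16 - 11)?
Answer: -70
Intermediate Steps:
T*(16 - 11) = -14*(16 - 11) = -14*5 = -70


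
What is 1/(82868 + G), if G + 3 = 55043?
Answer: 1/137908 ≈ 7.2512e-6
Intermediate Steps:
G = 55040 (G = -3 + 55043 = 55040)
1/(82868 + G) = 1/(82868 + 55040) = 1/137908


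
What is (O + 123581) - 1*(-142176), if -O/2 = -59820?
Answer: 385397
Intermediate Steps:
O = 119640 (O = -2*(-59820) = 119640)
(O + 123581) - 1*(-142176) = (119640 + 123581) - 1*(-142176) = 243221 + 142176 = 385397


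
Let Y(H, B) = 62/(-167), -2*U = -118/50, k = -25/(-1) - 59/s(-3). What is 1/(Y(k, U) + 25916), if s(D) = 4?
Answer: 167/4327910 ≈ 3.8587e-5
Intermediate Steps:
k = 41/4 (k = -25/(-1) - 59/4 = -25*(-1) - 59*1/4 = 25 - 59/4 = 41/4 ≈ 10.250)
U = 59/50 (U = -(-59)/50 = -1/2*(-59/25) = 59/50 ≈ 1.1800)
Y(H, B) = -62/167 (Y(H, B) = 62*(-1/167) = -62/167)
1/(Y(k, U) + 25916) = 1/(-62/167 + 25916) = 1/(4327910/167) = 167/4327910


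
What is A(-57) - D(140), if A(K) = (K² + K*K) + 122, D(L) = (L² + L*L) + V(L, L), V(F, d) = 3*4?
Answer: -32592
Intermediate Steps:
V(F, d) = 12
D(L) = 12 + 2*L² (D(L) = (L² + L*L) + 12 = (L² + L²) + 12 = 2*L² + 12 = 12 + 2*L²)
A(K) = 122 + 2*K² (A(K) = (K² + K²) + 122 = 2*K² + 122 = 122 + 2*K²)
A(-57) - D(140) = (122 + 2*(-57)²) - (12 + 2*140²) = (122 + 2*3249) - (12 + 2*19600) = (122 + 6498) - (12 + 39200) = 6620 - 1*39212 = 6620 - 39212 = -32592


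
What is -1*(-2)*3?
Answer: 6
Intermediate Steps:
-1*(-2)*3 = 2*3 = 6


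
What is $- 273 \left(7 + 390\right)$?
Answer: $-108381$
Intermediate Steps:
$- 273 \left(7 + 390\right) = \left(-273\right) 397 = -108381$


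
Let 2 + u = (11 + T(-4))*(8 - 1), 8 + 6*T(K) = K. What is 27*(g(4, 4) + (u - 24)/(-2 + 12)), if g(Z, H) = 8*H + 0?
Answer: 9639/10 ≈ 963.90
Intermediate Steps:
T(K) = -4/3 + K/6
g(Z, H) = 8*H
u = 61 (u = -2 + (11 + (-4/3 + (⅙)*(-4)))*(8 - 1) = -2 + (11 + (-4/3 - ⅔))*7 = -2 + (11 - 2)*7 = -2 + 9*7 = -2 + 63 = 61)
27*(g(4, 4) + (u - 24)/(-2 + 12)) = 27*(8*4 + (61 - 24)/(-2 + 12)) = 27*(32 + 37/10) = 27*(357/10) = 9639/10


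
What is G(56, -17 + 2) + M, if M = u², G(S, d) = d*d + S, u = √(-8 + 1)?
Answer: 274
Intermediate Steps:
u = I*√7 (u = √(-7) = I*√7 ≈ 2.6458*I)
G(S, d) = S + d² (G(S, d) = d² + S = S + d²)
M = -7 (M = (I*√7)² = -7)
G(56, -17 + 2) + M = (56 + (-17 + 2)²) - 7 = (56 + (-15)²) - 7 = (56 + 225) - 7 = 281 - 7 = 274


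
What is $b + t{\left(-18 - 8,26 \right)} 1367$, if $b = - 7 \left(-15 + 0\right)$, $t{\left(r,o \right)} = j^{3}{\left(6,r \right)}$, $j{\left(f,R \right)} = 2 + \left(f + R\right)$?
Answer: $-7972239$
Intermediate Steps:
$j{\left(f,R \right)} = 2 + R + f$ ($j{\left(f,R \right)} = 2 + \left(R + f\right) = 2 + R + f$)
$t{\left(r,o \right)} = \left(8 + r\right)^{3}$ ($t{\left(r,o \right)} = \left(2 + r + 6\right)^{3} = \left(8 + r\right)^{3}$)
$b = 105$ ($b = \left(-7\right) \left(-15\right) = 105$)
$b + t{\left(-18 - 8,26 \right)} 1367 = 105 + \left(8 - 26\right)^{3} \cdot 1367 = 105 + \left(-18\right)^{3} \cdot 1367 = 105 - 7972344 = -7972239$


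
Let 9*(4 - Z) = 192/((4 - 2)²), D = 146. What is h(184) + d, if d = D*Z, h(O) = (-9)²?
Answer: -341/3 ≈ -113.67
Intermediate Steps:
h(O) = 81
Z = -4/3 (Z = 4 - 64/(3*((4 - 2)²)) = 4 - 64/(3*(2²)) = 4 - 64/(3*4) = 4 - ⅑*48 = 4 - 16/3 = -4/3 ≈ -1.3333)
d = -584/3 (d = 146*(-4/3) = -584/3 ≈ -194.67)
h(184) + d = 81 - 584/3 = -341/3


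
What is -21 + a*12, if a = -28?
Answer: -357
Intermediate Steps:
-21 + a*12 = -21 - 28*12 = -21 - 336 = -357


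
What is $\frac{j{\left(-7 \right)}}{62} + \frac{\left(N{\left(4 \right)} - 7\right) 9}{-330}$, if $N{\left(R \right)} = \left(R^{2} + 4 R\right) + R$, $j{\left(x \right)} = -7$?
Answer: $- \frac{1541}{1705} \approx -0.90381$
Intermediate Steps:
$N{\left(R \right)} = R^{2} + 5 R$
$\frac{j{\left(-7 \right)}}{62} + \frac{\left(N{\left(4 \right)} - 7\right) 9}{-330} = - \frac{7}{62} + \frac{\left(4 \left(5 + 4\right) - 7\right) 9}{-330} = \left(-7\right) \frac{1}{62} + \left(4 \cdot 9 - 7\right) 9 \left(- \frac{1}{330}\right) = - \frac{7}{62} + \left(36 - 7\right) 9 \left(- \frac{1}{330}\right) = - \frac{7}{62} + 29 \cdot 9 \left(- \frac{1}{330}\right) = - \frac{7}{62} + 261 \left(- \frac{1}{330}\right) = - \frac{7}{62} - \frac{87}{110} = - \frac{1541}{1705}$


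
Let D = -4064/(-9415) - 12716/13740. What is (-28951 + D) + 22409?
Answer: -42317536999/6468105 ≈ -6542.5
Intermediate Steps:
D = -3194089/6468105 (D = -4064*(-1/9415) - 12716*1/13740 = 4064/9415 - 3179/3435 = -3194089/6468105 ≈ -0.49382)
(-28951 + D) + 22409 = (-28951 - 3194089/6468105) + 22409 = -187261301944/6468105 + 22409 = -42317536999/6468105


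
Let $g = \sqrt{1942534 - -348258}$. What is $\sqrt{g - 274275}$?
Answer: $\sqrt{-274275 + 2 \sqrt{572698}} \approx 522.27 i$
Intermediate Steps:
$g = 2 \sqrt{572698}$ ($g = \sqrt{1942534 + \left(-687584 + 1035842\right)} = \sqrt{1942534 + 348258} = \sqrt{2290792} = 2 \sqrt{572698} \approx 1513.5$)
$\sqrt{g - 274275} = \sqrt{2 \sqrt{572698} - 274275} = \sqrt{-274275 + 2 \sqrt{572698}}$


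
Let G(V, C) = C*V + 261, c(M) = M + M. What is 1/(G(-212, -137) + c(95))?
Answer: 1/29495 ≈ 3.3904e-5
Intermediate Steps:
c(M) = 2*M
G(V, C) = 261 + C*V
1/(G(-212, -137) + c(95)) = 1/((261 - 137*(-212)) + 2*95) = 1/((261 + 29044) + 190) = 1/(29305 + 190) = 1/29495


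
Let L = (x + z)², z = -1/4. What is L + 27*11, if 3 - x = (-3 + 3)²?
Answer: 4873/16 ≈ 304.56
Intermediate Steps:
z = -¼ (z = -1*¼ = -¼ ≈ -0.25000)
x = 3 (x = 3 - (-3 + 3)² = 3 - 1*0² = 3 - 1*0 = 3 + 0 = 3)
L = 121/16 (L = (3 - ¼)² = (11/4)² = 121/16 ≈ 7.5625)
L + 27*11 = 121/16 + 27*11 = 121/16 + 297 = 4873/16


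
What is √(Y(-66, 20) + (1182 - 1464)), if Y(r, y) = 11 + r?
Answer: I*√337 ≈ 18.358*I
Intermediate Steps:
√(Y(-66, 20) + (1182 - 1464)) = √((11 - 66) + (1182 - 1464)) = √(-55 - 282) = √(-337) = I*√337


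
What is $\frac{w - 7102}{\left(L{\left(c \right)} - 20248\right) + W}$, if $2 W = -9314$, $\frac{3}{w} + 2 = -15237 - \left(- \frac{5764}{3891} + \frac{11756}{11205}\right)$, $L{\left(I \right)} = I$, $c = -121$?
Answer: $\frac{1572811474205369}{5542266806866182} \approx 0.28378$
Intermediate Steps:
$w = - \frac{43598655}{221460353507}$ ($w = \frac{3}{-2 - \frac{221431287737}{14532885}} = \frac{3}{- \frac{221460353507}{14532885}} = 3 \left(- \frac{14532885}{221460353507}\right) = - \frac{43598655}{221460353507} \approx -0.00019687$)
$W = -4657$ ($W = \frac{1}{2} \left(-9314\right) = -4657$)
$\frac{w - 7102}{\left(L{\left(c \right)} - 20248\right) + W} = \frac{- \frac{43598655}{221460353507} - 7102}{\left(-121 - 20248\right) - 4657} = - \frac{1572811474205369}{221460353507 \left(\left(-121 - 20248\right) - 4657\right)} = - \frac{1572811474205369}{221460353507 \left(-20369 - 4657\right)} = - \frac{1572811474205369}{221460353507 \left(-25026\right)} = \left(- \frac{1572811474205369}{221460353507}\right) \left(- \frac{1}{25026}\right) = \frac{1572811474205369}{5542266806866182}$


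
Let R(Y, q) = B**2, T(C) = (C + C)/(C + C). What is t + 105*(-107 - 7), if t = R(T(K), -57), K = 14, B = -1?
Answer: -11969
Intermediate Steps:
T(C) = 1 (T(C) = (2*C)/((2*C)) = (2*C)*(1/(2*C)) = 1)
R(Y, q) = 1 (R(Y, q) = (-1)**2 = 1)
t = 1
t + 105*(-107 - 7) = 1 + 105*(-107 - 7) = 1 + 105*(-114) = 1 - 11970 = -11969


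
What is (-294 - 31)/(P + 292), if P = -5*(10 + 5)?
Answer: -325/217 ≈ -1.4977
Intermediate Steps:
P = -75 (P = -5*15 = -75)
(-294 - 31)/(P + 292) = (-294 - 31)/(-75 + 292) = -325/217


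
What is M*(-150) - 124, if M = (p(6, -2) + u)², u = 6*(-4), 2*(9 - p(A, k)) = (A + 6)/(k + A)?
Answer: -81923/2 ≈ -40962.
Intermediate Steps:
p(A, k) = 9 - (6 + A)/(2*(A + k)) (p(A, k) = 9 - (A + 6)/(2*(k + A)) = 9 - (6 + A)/(2*(A + k)))
u = -24
M = 1089/4 (M = ((-3 + 9*(-2) + (17/2)*6)/(6 - 2) - 24)² = ((-3 - 18 + 51)/4 - 24)² = ((¼)*30 - 24)² = (15/2 - 24)² = (-33/2)² = 1089/4 ≈ 272.25)
M*(-150) - 124 = (1089/4)*(-150) - 124 = -81675/2 - 124 = -81923/2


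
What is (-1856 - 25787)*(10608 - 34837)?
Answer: 669762247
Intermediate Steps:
(-1856 - 25787)*(10608 - 34837) = -27643*(-24229) = 669762247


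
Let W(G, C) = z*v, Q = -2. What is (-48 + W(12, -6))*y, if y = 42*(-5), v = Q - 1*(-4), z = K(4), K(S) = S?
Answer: 8400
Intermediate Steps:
z = 4
v = 2 (v = -2 - 1*(-4) = -2 + 4 = 2)
y = -210
W(G, C) = 8 (W(G, C) = 4*2 = 8)
(-48 + W(12, -6))*y = (-48 + 8)*(-210) = -40*(-210) = 8400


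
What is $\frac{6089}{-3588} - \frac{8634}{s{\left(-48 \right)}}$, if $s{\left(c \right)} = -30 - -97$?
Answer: $- \frac{31386755}{240396} \approx -130.56$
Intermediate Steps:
$s{\left(c \right)} = 67$ ($s{\left(c \right)} = -30 + 97 = 67$)
$\frac{6089}{-3588} - \frac{8634}{s{\left(-48 \right)}} = \frac{6089}{-3588} - \frac{8634}{67} = 6089 \left(- \frac{1}{3588}\right) - \frac{8634}{67} = - \frac{6089}{3588} - \frac{8634}{67} = - \frac{31386755}{240396}$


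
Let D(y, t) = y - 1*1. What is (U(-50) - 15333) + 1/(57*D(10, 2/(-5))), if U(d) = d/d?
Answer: -7865315/513 ≈ -15332.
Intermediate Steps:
U(d) = 1
D(y, t) = -1 + y (D(y, t) = y - 1 = -1 + y)
(U(-50) - 15333) + 1/(57*D(10, 2/(-5))) = (1 - 15333) + 1/(57*(-1 + 10)) = -15332 + 1/(57*9) = -15332 + 1/513 = -7865315/513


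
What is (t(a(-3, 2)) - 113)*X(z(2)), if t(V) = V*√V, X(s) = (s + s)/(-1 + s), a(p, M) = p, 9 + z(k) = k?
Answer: -791/4 - 21*I*√3/4 ≈ -197.75 - 9.0933*I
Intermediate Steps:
z(k) = -9 + k
X(s) = 2*s/(-1 + s) (X(s) = (2*s)/(-1 + s) = 2*s/(-1 + s))
t(V) = V^(3/2)
(t(a(-3, 2)) - 113)*X(z(2)) = ((-3)^(3/2) - 113)*(2*(-9 + 2)/(-1 + (-9 + 2))) = (-3*I*√3 - 113)*(2*(-7)/(-1 - 7)) = (-113 - 3*I*√3)*(2*(-7)/(-8)) = (-113 - 3*I*√3)*(2*(-7)*(-⅛)) = (-113 - 3*I*√3)*(7/4) = -791/4 - 21*I*√3/4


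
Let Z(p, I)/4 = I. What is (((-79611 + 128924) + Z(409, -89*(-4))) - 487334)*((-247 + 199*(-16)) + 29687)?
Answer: -11463290832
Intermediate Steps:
Z(p, I) = 4*I
(((-79611 + 128924) + Z(409, -89*(-4))) - 487334)*((-247 + 199*(-16)) + 29687) = (((-79611 + 128924) + 4*(-89*(-4))) - 487334)*((-247 + 199*(-16)) + 29687) = ((49313 + 4*356) - 487334)*((-247 - 3184) + 29687) = ((49313 + 1424) - 487334)*(-3431 + 29687) = (50737 - 487334)*26256 = -436597*26256 = -11463290832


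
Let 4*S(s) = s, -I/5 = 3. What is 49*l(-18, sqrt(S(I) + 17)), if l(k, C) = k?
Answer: -882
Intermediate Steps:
I = -15 (I = -5*3 = -15)
S(s) = s/4
49*l(-18, sqrt(S(I) + 17)) = 49*(-18) = -882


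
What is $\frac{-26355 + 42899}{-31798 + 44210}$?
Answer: $\frac{4136}{3103} \approx 1.3329$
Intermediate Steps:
$\frac{-26355 + 42899}{-31798 + 44210} = \frac{16544}{12412} = 16544 \cdot \frac{1}{12412} = \frac{4136}{3103}$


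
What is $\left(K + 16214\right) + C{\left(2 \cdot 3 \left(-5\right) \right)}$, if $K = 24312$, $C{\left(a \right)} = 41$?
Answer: $40567$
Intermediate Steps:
$\left(K + 16214\right) + C{\left(2 \cdot 3 \left(-5\right) \right)} = \left(24312 + 16214\right) + 41 = 40526 + 41 = 40567$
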